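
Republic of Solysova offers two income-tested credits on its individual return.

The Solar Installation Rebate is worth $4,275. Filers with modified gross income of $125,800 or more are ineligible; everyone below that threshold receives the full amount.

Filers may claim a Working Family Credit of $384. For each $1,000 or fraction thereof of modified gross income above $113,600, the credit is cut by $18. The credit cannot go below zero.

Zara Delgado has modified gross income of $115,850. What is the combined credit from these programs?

Solar Installation Rebate: $115,850 is below the $125,800 cutoff, so the full $4,275 applies.
Working Family Credit: income exceeds $113,600 by $2,250, which is 3 full-or-partial $1,000 increments; reduction = 3 × $18 = $54, leaving $330.
Total: $4,275 + $330 = $4,605.

$4,605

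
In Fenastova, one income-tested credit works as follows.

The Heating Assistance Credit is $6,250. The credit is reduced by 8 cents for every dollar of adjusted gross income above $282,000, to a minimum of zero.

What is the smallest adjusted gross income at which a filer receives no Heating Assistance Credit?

The credit falls by 8% of each dollar above $282,000, so it reaches zero when the excess is $6,250 / 8% = $78,125: income = $282,000 + $78,125 = $360,125.

$360,125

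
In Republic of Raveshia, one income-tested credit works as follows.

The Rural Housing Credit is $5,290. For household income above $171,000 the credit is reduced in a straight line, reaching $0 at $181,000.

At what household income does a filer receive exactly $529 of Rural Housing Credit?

$529 is 529/5,290 of the full $5,290, so 4,761/5,290 of the $10,000 range has been used: income = $171,000 + $10,000 × 4,761/5,290 = $180,000.

$180,000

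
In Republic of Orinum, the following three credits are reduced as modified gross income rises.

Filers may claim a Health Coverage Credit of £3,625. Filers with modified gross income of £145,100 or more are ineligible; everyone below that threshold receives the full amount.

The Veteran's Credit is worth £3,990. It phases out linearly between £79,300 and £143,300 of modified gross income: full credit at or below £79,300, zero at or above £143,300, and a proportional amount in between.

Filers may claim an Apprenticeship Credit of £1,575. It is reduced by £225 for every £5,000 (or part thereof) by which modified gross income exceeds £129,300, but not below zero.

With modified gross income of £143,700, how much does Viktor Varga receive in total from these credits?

Health Coverage Credit: £143,700 is below the £145,100 cutoff, so the full £3,625 applies.
Veteran's Credit: £143,700 is at or above £143,300, so the credit is £0.
Apprenticeship Credit: income exceeds £129,300 by £14,400, which is 3 full-or-partial £5,000 increments; reduction = 3 × £225 = £675, leaving £900.
Total: £3,625 + £0 + £900 = £4,525.

£4,525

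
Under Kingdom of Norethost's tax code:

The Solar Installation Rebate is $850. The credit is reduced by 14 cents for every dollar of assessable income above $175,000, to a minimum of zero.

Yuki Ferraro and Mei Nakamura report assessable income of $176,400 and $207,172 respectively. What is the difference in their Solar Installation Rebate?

$654

Yuki ($176,400): Solar Installation Rebate: 14% of the $1,400 excess over $175,000 is $196; credit = $850 − $196 = $654.
Mei ($207,172): Solar Installation Rebate: 14% of the $32,172 excess over $175,000 is $4,504.08 ≥ base, so the credit is $0.
Difference: |$654 − $0| = $654.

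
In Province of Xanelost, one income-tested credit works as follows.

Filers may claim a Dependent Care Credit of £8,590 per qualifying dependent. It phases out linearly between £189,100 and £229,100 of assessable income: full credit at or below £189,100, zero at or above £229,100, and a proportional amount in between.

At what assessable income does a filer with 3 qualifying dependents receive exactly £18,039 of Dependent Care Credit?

Full credit = 3 × £8,590 = £25,770.
£18,039 is 18,039/25,770 of the full £25,770, so 7,731/25,770 of the £40,000 range has been used: income = £189,100 + £40,000 × 7,731/25,770 = £201,100.

£201,100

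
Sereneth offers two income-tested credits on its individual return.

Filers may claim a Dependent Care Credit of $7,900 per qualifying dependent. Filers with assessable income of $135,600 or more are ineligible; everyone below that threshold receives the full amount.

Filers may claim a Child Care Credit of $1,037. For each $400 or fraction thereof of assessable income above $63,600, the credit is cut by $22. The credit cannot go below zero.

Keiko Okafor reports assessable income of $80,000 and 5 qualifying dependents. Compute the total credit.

$39,635

Dependent Care Credit: base = 5 × $7,900 = $39,500. $80,000 is below the $135,600 cutoff, so the full $39,500 applies.
Child Care Credit: income exceeds $63,600 by $16,400, which is 41 full-or-partial $400 increments; reduction = 41 × $22 = $902, leaving $135.
Total: $39,500 + $135 = $39,635.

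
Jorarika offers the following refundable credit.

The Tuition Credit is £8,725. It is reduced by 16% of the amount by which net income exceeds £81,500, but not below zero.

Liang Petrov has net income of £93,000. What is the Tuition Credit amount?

£6,885

Tuition Credit: 16% of the £11,500 excess over £81,500 is £1,840; credit = £8,725 − £1,840 = £6,885.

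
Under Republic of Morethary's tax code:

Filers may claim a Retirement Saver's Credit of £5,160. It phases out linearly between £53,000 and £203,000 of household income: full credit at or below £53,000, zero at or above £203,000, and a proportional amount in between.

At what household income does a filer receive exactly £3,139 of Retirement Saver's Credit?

£111,750

£3,139 is 3,139/5,160 of the full £5,160, so 2,021/5,160 of the £150,000 range has been used: income = £53,000 + £150,000 × 2,021/5,160 = £111,750.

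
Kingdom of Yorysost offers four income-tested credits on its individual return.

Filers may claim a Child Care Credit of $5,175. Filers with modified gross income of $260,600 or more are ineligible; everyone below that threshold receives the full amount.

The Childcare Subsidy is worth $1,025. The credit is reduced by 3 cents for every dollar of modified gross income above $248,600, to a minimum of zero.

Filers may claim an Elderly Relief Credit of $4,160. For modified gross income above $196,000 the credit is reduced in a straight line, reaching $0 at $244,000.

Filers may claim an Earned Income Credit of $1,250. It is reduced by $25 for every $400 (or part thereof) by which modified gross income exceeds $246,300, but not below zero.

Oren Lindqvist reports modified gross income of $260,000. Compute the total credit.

$6,233

Child Care Credit: $260,000 is below the $260,600 cutoff, so the full $5,175 applies.
Childcare Subsidy: 3% of the $11,400 excess over $248,600 is $342; credit = $1,025 − $342 = $683.
Elderly Relief Credit: $260,000 is at or above $244,000, so the credit is $0.
Earned Income Credit: income exceeds $246,300 by $13,700, which is 35 full-or-partial $400 increments; reduction = 35 × $25 = $875, leaving $375.
Total: $5,175 + $683 + $0 + $375 = $6,233.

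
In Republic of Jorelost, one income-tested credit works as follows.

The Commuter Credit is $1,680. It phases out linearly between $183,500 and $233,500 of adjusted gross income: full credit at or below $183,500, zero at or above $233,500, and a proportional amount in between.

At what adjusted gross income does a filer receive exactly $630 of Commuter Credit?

$630 is 630/1,680 of the full $1,680, so 1,050/1,680 of the $50,000 range has been used: income = $183,500 + $50,000 × 1,050/1,680 = $214,750.

$214,750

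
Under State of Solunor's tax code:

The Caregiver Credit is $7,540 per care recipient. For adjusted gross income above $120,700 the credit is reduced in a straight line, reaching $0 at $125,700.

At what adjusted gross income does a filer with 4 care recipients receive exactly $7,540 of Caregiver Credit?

$124,450

Full credit = 4 × $7,540 = $30,160.
$7,540 is 7,540/30,160 of the full $30,160, so 22,620/30,160 of the $5,000 range has been used: income = $120,700 + $5,000 × 22,620/30,160 = $124,450.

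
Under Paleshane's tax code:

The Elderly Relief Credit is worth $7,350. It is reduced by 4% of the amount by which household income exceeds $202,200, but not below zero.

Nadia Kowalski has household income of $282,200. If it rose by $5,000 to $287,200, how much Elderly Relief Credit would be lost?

At $282,200 — 4% of the $80,000 excess over $202,200 is $3,200; credit = $7,350 − $3,200 = $4,150.
At $287,200 — 4% of the $85,000 excess over $202,200 is $3,400; credit = $7,350 − $3,400 = $3,950.
Lost: $4,150 − $3,950 = $200.

$200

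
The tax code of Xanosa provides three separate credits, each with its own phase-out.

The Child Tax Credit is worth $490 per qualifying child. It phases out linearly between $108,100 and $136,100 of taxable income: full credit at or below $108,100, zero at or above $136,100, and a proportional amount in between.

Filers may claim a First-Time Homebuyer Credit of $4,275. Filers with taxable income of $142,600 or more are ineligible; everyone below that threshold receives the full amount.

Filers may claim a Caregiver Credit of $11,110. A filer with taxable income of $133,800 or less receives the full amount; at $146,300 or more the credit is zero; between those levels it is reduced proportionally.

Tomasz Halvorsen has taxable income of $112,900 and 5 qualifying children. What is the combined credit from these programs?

$17,415

Child Tax Credit: base = 5 × $490 = $2,450. $112,900 is $4,800 into a $28,000 phase-out range, leaving 23,200/28,000 of the credit: $2,450 × 23,200/28,000 = $2,030.
First-Time Homebuyer Credit: $112,900 is below the $142,600 cutoff, so the full $4,275 applies.
Caregiver Credit: $112,900 is at or below the $133,800 threshold, so the full $11,110 applies.
Total: $2,030 + $4,275 + $11,110 = $17,415.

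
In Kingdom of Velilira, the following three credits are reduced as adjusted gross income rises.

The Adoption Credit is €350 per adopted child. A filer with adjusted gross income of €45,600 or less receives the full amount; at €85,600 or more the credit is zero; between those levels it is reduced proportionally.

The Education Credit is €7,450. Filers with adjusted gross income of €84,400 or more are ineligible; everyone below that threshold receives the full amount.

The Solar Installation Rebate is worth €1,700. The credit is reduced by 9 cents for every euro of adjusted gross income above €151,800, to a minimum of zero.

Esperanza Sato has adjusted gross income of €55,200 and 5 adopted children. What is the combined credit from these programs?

Adoption Credit: base = 5 × €350 = €1,750. €55,200 is €9,600 into a €40,000 phase-out range, leaving 30,400/40,000 of the credit: €1,750 × 30,400/40,000 = €1,330.
Education Credit: €55,200 is below the €84,400 cutoff, so the full €7,450 applies.
Solar Installation Rebate: €55,200 is at or below the €151,800 threshold, so the full €1,700 applies.
Total: €1,330 + €7,450 + €1,700 = €10,480.

€10,480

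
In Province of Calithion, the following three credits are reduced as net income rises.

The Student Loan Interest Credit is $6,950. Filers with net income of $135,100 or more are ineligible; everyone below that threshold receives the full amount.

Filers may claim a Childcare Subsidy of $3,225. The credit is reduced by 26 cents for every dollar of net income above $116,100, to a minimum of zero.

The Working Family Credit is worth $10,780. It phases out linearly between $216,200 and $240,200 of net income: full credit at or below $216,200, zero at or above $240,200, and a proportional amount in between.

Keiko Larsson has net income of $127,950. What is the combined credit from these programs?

$17,874

Student Loan Interest Credit: $127,950 is below the $135,100 cutoff, so the full $6,950 applies.
Childcare Subsidy: 26% of the $11,850 excess over $116,100 is $3,081; credit = $3,225 − $3,081 = $144.
Working Family Credit: $127,950 is at or below the $216,200 threshold, so the full $10,780 applies.
Total: $6,950 + $144 + $10,780 = $17,874.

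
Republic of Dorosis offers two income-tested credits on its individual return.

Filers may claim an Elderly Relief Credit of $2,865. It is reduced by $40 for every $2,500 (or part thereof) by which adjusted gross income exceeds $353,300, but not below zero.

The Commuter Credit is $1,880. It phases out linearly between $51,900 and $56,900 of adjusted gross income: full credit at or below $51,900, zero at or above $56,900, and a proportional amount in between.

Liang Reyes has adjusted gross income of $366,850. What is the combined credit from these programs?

$2,625

Elderly Relief Credit: income exceeds $353,300 by $13,550, which is 6 full-or-partial $2,500 increments; reduction = 6 × $40 = $240, leaving $2,625.
Commuter Credit: $366,850 is at or above $56,900, so the credit is $0.
Total: $2,625 + $0 = $2,625.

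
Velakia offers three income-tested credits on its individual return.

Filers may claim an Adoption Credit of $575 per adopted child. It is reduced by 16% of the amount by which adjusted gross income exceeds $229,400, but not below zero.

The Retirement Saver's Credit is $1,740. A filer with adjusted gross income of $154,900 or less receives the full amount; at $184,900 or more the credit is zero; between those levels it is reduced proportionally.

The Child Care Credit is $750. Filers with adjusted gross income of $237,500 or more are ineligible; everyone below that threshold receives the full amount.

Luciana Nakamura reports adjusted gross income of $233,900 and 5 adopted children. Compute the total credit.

Adoption Credit: base = 5 × $575 = $2,875. 16% of the $4,500 excess over $229,400 is $720; credit = $2,875 − $720 = $2,155.
Retirement Saver's Credit: $233,900 is at or above $184,900, so the credit is $0.
Child Care Credit: $233,900 is below the $237,500 cutoff, so the full $750 applies.
Total: $2,155 + $0 + $750 = $2,905.

$2,905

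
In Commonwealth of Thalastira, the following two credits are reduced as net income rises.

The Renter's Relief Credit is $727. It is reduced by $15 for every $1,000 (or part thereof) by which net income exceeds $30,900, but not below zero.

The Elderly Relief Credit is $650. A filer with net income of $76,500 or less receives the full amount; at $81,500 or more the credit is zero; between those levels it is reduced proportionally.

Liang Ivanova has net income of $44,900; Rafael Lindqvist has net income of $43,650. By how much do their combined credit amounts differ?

$15

Liang ($44,900): Renter's Relief Credit: income exceeds $30,900 by $14,000, which is 14 full-or-partial $1,000 increments; reduction = 14 × $15 = $210, leaving $517. Elderly Relief Credit: $44,900 is at or below the $76,500 threshold, so the full $650 applies. total $517 + $650 = $1,167
Rafael ($43,650): Renter's Relief Credit: income exceeds $30,900 by $12,750, which is 13 full-or-partial $1,000 increments; reduction = 13 × $15 = $195, leaving $532. Elderly Relief Credit: $43,650 is at or below the $76,500 threshold, so the full $650 applies. total $532 + $650 = $1,182
Difference: |$1,167 − $1,182| = $15.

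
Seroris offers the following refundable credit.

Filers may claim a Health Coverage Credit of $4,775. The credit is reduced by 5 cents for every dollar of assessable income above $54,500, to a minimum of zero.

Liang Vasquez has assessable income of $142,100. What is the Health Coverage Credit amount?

$395

Health Coverage Credit: 5% of the $87,600 excess over $54,500 is $4,380; credit = $4,775 − $4,380 = $395.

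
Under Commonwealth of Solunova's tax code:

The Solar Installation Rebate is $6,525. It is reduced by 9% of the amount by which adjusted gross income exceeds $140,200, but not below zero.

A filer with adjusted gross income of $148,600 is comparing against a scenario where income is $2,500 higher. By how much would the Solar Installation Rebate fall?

$225

At $148,600 — 9% of the $8,400 excess over $140,200 is $756; credit = $6,525 − $756 = $5,769.
At $151,100 — 9% of the $10,900 excess over $140,200 is $981; credit = $6,525 − $981 = $5,544.
Lost: $5,769 − $5,544 = $225.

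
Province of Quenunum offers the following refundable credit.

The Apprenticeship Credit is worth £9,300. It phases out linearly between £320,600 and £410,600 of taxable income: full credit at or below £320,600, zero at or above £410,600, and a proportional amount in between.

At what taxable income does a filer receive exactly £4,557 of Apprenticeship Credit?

£4,557 is 4,557/9,300 of the full £9,300, so 4,743/9,300 of the £90,000 range has been used: income = £320,600 + £90,000 × 4,743/9,300 = £366,500.

£366,500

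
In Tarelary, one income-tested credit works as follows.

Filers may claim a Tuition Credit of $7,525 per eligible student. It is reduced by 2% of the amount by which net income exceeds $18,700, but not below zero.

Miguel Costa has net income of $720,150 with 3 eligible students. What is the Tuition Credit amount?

$8,546

Tuition Credit: base = 3 × $7,525 = $22,575. 2% of the $701,450 excess over $18,700 is $14,029; credit = $22,575 − $14,029 = $8,546.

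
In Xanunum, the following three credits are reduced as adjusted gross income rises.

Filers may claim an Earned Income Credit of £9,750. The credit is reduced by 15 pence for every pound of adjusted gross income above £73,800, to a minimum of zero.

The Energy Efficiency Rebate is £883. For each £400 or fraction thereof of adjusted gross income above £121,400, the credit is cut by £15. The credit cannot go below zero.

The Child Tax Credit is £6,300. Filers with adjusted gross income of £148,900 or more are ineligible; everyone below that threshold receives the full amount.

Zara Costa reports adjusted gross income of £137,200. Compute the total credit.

Earned Income Credit: 15% of the £63,400 excess over £73,800 is £9,510; credit = £9,750 − £9,510 = £240.
Energy Efficiency Rebate: income exceeds £121,400 by £15,800, which is 40 full-or-partial £400 increments; reduction = 40 × £15 = £600, leaving £283.
Child Tax Credit: £137,200 is below the £148,900 cutoff, so the full £6,300 applies.
Total: £240 + £283 + £6,300 = £6,823.

£6,823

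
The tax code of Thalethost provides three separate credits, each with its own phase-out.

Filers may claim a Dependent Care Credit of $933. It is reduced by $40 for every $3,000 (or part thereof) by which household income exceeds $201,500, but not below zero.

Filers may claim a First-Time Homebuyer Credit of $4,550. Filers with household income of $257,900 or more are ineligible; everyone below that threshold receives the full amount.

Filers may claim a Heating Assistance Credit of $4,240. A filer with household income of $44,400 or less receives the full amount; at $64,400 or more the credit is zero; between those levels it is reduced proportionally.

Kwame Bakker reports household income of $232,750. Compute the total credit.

Dependent Care Credit: income exceeds $201,500 by $31,250, which is 11 full-or-partial $3,000 increments; reduction = 11 × $40 = $440, leaving $493.
First-Time Homebuyer Credit: $232,750 is below the $257,900 cutoff, so the full $4,550 applies.
Heating Assistance Credit: $232,750 is at or above $64,400, so the credit is $0.
Total: $493 + $4,550 + $0 = $5,043.

$5,043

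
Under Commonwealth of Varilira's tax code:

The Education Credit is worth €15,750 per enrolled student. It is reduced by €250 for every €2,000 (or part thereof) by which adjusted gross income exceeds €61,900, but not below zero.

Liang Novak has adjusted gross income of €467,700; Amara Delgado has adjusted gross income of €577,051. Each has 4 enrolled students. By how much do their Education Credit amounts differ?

Liang (€467,700): Education Credit: base = 4 × €15,750 = €63,000. income exceeds €61,900 by €405,800, which is 203 full-or-partial €2,000 increments; reduction = 203 × €250 = €50,750, leaving €12,250.
Amara (€577,051): Education Credit: base = 4 × €15,750 = €63,000. income exceeds €61,900 by €515,151 → 258 increments × €250 = €64,500 ≥ base, so the credit is €0.
Difference: |€12,250 − €0| = €12,250.

€12,250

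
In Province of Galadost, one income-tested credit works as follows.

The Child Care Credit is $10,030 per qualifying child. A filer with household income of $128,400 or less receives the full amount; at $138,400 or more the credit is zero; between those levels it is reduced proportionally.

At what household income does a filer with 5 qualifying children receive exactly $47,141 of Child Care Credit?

Full credit = 5 × $10,030 = $50,150.
$47,141 is 47,141/50,150 of the full $50,150, so 3,009/50,150 of the $10,000 range has been used: income = $128,400 + $10,000 × 3,009/50,150 = $129,000.

$129,000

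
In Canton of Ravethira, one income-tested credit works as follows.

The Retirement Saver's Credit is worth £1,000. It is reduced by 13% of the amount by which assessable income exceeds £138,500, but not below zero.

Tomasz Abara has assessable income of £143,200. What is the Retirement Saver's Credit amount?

£389

Retirement Saver's Credit: 13% of the £4,700 excess over £138,500 is £611; credit = £1,000 − £611 = £389.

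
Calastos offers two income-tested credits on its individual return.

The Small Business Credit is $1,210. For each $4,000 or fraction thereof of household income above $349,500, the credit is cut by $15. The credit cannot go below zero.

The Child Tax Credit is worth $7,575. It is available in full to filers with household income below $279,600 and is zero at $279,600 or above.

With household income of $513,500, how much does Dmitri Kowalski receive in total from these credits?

Small Business Credit: income exceeds $349,500 by $164,000, which is 41 full-or-partial $4,000 increments; reduction = 41 × $15 = $615, leaving $595.
Child Tax Credit: $513,500 meets or exceeds the $279,600 cutoff, so the credit is $0.
Total: $595 + $0 = $595.

$595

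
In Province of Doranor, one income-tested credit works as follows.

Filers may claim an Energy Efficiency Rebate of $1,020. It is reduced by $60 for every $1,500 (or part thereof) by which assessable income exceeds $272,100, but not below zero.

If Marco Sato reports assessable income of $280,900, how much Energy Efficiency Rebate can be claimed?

$660

Energy Efficiency Rebate: income exceeds $272,100 by $8,800, which is 6 full-or-partial $1,500 increments; reduction = 6 × $60 = $360, leaving $660.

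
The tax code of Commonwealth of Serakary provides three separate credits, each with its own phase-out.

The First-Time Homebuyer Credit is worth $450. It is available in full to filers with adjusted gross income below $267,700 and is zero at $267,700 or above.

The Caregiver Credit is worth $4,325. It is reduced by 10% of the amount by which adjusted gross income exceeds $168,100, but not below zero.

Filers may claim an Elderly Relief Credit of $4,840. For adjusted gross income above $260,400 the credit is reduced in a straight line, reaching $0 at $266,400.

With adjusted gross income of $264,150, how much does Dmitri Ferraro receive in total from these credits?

$2,265

First-Time Homebuyer Credit: $264,150 is below the $267,700 cutoff, so the full $450 applies.
Caregiver Credit: 10% of the $96,050 excess over $168,100 is $9,605 ≥ base, so the credit is $0.
Elderly Relief Credit: $264,150 is $3,750 into a $6,000 phase-out range, leaving 2,250/6,000 of the credit: $4,840 × 2,250/6,000 = $1,815.
Total: $450 + $0 + $1,815 = $2,265.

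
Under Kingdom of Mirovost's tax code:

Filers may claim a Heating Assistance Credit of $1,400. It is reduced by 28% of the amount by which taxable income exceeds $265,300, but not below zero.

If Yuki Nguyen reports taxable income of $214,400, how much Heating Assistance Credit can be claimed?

Heating Assistance Credit: $214,400 is at or below the $265,300 threshold, so the full $1,400 applies.

$1,400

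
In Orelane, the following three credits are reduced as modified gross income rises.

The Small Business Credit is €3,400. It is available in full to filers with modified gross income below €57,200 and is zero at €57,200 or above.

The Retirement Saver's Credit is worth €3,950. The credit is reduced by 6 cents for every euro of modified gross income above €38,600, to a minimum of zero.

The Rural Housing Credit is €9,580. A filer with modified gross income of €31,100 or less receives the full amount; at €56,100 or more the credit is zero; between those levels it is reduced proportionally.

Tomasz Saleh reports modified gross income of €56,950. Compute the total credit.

Small Business Credit: €56,950 is below the €57,200 cutoff, so the full €3,400 applies.
Retirement Saver's Credit: 6% of the €18,350 excess over €38,600 is €1,101; credit = €3,950 − €1,101 = €2,849.
Rural Housing Credit: €56,950 is at or above €56,100, so the credit is €0.
Total: €3,400 + €2,849 + €0 = €6,249.

€6,249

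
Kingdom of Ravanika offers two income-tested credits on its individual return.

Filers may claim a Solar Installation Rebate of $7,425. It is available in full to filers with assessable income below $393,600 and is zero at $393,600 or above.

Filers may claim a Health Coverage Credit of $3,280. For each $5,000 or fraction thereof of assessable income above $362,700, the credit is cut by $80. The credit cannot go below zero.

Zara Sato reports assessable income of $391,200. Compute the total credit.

$10,225

Solar Installation Rebate: $391,200 is below the $393,600 cutoff, so the full $7,425 applies.
Health Coverage Credit: income exceeds $362,700 by $28,500, which is 6 full-or-partial $5,000 increments; reduction = 6 × $80 = $480, leaving $2,800.
Total: $7,425 + $2,800 = $10,225.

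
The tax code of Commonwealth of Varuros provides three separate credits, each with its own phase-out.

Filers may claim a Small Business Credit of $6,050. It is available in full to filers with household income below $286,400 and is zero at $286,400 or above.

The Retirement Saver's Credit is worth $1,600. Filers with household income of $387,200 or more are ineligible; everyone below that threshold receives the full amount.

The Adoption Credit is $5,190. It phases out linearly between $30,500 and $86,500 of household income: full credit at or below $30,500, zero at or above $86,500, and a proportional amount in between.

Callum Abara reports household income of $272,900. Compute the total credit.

$7,650

Small Business Credit: $272,900 is below the $286,400 cutoff, so the full $6,050 applies.
Retirement Saver's Credit: $272,900 is below the $387,200 cutoff, so the full $1,600 applies.
Adoption Credit: $272,900 is at or above $86,500, so the credit is $0.
Total: $6,050 + $1,600 + $0 = $7,650.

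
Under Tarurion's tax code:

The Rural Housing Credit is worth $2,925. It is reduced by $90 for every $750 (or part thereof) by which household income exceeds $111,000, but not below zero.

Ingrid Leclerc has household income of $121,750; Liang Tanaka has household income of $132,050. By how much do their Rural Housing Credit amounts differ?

Ingrid ($121,750): Rural Housing Credit: income exceeds $111,000 by $10,750, which is 15 full-or-partial $750 increments; reduction = 15 × $90 = $1,350, leaving $1,575.
Liang ($132,050): Rural Housing Credit: income exceeds $111,000 by $21,050, which is 29 full-or-partial $750 increments; reduction = 29 × $90 = $2,610, leaving $315.
Difference: |$1,575 − $315| = $1,260.

$1,260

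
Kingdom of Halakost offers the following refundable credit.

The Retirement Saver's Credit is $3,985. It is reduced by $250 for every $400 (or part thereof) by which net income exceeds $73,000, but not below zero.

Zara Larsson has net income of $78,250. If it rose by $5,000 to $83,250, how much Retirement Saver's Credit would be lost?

$485

At $78,250 — income exceeds $73,000 by $5,250, which is 14 full-or-partial $400 increments; reduction = 14 × $250 = $3,500, leaving $485.
At $83,250 — income exceeds $73,000 by $10,250 → 26 increments × $250 = $6,500 ≥ base, so the credit is $0.
Lost: $485 − $0 = $485.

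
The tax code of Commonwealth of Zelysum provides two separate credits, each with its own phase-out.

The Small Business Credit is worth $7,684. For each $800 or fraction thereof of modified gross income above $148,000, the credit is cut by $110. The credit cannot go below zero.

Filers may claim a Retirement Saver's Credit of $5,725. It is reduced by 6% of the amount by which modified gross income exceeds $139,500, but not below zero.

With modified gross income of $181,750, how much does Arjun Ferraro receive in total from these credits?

$6,144

Small Business Credit: income exceeds $148,000 by $33,750, which is 43 full-or-partial $800 increments; reduction = 43 × $110 = $4,730, leaving $2,954.
Retirement Saver's Credit: 6% of the $42,250 excess over $139,500 is $2,535; credit = $5,725 − $2,535 = $3,190.
Total: $2,954 + $3,190 = $6,144.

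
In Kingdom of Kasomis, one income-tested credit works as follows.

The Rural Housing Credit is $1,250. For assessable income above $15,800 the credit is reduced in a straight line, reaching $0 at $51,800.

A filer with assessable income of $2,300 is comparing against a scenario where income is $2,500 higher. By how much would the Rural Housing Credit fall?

At $2,300 — $2,300 is at or below the $15,800 threshold, so the full $1,250 applies.
At $4,800 — $4,800 is at or below the $15,800 threshold, so the full $1,250 applies.
Lost: $1,250 − $1,250 = $0.

$0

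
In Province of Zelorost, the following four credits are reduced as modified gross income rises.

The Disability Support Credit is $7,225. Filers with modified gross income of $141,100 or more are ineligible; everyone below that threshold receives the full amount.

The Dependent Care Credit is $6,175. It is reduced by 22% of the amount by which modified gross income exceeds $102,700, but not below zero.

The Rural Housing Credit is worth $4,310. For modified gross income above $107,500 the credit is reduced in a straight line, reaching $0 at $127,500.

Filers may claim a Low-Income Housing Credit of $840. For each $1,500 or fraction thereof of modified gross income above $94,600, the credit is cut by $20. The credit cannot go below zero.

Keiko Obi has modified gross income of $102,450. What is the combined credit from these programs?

Disability Support Credit: $102,450 is below the $141,100 cutoff, so the full $7,225 applies.
Dependent Care Credit: $102,450 is at or below the $102,700 threshold, so the full $6,175 applies.
Rural Housing Credit: $102,450 is at or below the $107,500 threshold, so the full $4,310 applies.
Low-Income Housing Credit: income exceeds $94,600 by $7,850, which is 6 full-or-partial $1,500 increments; reduction = 6 × $20 = $120, leaving $720.
Total: $7,225 + $6,175 + $4,310 + $720 = $18,430.

$18,430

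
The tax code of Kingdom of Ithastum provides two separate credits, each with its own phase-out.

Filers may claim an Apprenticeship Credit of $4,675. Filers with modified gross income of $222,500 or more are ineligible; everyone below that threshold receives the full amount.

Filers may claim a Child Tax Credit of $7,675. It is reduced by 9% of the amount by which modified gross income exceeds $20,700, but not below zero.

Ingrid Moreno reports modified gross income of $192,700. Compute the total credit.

Apprenticeship Credit: $192,700 is below the $222,500 cutoff, so the full $4,675 applies.
Child Tax Credit: 9% of the $172,000 excess over $20,700 is $15,480 ≥ base, so the credit is $0.
Total: $4,675 + $0 = $4,675.

$4,675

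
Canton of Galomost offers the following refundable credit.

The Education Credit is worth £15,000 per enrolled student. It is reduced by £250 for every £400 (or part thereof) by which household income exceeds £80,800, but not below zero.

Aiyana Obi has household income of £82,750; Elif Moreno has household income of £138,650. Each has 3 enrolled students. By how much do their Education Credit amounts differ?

£35,000

Aiyana (£82,750): Education Credit: base = 3 × £15,000 = £45,000. income exceeds £80,800 by £1,950, which is 5 full-or-partial £400 increments; reduction = 5 × £250 = £1,250, leaving £43,750.
Elif (£138,650): Education Credit: base = 3 × £15,000 = £45,000. income exceeds £80,800 by £57,850, which is 145 full-or-partial £400 increments; reduction = 145 × £250 = £36,250, leaving £8,750.
Difference: |£43,750 − £8,750| = £35,000.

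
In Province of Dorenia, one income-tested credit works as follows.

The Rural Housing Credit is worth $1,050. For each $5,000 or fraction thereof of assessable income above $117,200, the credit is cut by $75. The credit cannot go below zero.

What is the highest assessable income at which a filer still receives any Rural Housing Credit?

After 13 increments the reduction is 13 × $75 = $975, leaving $75; one more increment wipes it out. Increment 13 ends at excess 13 × $5,000 = $65,000, so the highest qualifying income is $117,200 + $65,000 = $182,200.

$182,200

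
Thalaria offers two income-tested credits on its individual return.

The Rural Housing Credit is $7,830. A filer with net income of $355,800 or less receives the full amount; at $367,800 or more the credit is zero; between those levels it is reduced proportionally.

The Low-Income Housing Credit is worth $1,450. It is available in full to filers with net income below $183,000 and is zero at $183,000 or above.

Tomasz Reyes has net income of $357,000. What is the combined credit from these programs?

Rural Housing Credit: $357,000 is $1,200 into a $12,000 phase-out range, leaving 10,800/12,000 of the credit: $7,830 × 10,800/12,000 = $7,047.
Low-Income Housing Credit: $357,000 meets or exceeds the $183,000 cutoff, so the credit is $0.
Total: $7,047 + $0 = $7,047.

$7,047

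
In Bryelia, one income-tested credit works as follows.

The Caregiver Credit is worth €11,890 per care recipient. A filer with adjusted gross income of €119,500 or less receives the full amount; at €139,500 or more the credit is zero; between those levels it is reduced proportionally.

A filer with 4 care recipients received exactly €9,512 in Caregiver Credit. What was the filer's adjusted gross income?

Full credit = 4 × €11,890 = €47,560.
€9,512 is 9,512/47,560 of the full €47,560, so 38,048/47,560 of the €20,000 range has been used: income = €119,500 + €20,000 × 38,048/47,560 = €135,500.

€135,500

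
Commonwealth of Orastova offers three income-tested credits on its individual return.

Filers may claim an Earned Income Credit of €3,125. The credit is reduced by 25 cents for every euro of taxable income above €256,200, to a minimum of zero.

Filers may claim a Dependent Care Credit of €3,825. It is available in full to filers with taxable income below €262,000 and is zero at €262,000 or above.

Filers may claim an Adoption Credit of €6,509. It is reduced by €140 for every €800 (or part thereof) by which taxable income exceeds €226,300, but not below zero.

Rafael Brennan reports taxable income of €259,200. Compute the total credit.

€6,829

Earned Income Credit: 25% of the €3,000 excess over €256,200 is €750; credit = €3,125 − €750 = €2,375.
Dependent Care Credit: €259,200 is below the €262,000 cutoff, so the full €3,825 applies.
Adoption Credit: income exceeds €226,300 by €32,900, which is 42 full-or-partial €800 increments; reduction = 42 × €140 = €5,880, leaving €629.
Total: €2,375 + €3,825 + €629 = €6,829.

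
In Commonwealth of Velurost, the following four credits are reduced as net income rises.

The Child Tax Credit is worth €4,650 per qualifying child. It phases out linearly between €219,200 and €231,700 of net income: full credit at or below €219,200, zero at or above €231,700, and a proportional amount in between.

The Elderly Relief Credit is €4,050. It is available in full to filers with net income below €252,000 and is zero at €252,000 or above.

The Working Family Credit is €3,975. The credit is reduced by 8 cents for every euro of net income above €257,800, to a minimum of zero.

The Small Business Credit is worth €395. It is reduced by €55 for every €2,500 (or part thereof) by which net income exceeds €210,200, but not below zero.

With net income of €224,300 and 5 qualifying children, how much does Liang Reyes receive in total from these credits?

Child Tax Credit: base = 5 × €4,650 = €23,250. €224,300 is €5,100 into a €12,500 phase-out range, leaving 7,400/12,500 of the credit: €23,250 × 7,400/12,500 = €13,764.
Elderly Relief Credit: €224,300 is below the €252,000 cutoff, so the full €4,050 applies.
Working Family Credit: €224,300 is at or below the €257,800 threshold, so the full €3,975 applies.
Small Business Credit: income exceeds €210,200 by €14,100, which is 6 full-or-partial €2,500 increments; reduction = 6 × €55 = €330, leaving €65.
Total: €13,764 + €4,050 + €3,975 + €65 = €21,854.

€21,854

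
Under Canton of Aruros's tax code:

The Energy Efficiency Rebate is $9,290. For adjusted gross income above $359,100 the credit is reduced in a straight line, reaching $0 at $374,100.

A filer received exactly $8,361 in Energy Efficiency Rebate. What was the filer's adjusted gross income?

$8,361 is 8,361/9,290 of the full $9,290, so 929/9,290 of the $15,000 range has been used: income = $359,100 + $15,000 × 929/9,290 = $360,600.

$360,600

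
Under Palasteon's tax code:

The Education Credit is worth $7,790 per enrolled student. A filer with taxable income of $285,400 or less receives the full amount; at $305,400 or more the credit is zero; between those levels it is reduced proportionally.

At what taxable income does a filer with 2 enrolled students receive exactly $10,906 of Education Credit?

$291,400

Full credit = 2 × $7,790 = $15,580.
$10,906 is 10,906/15,580 of the full $15,580, so 4,674/15,580 of the $20,000 range has been used: income = $285,400 + $20,000 × 4,674/15,580 = $291,400.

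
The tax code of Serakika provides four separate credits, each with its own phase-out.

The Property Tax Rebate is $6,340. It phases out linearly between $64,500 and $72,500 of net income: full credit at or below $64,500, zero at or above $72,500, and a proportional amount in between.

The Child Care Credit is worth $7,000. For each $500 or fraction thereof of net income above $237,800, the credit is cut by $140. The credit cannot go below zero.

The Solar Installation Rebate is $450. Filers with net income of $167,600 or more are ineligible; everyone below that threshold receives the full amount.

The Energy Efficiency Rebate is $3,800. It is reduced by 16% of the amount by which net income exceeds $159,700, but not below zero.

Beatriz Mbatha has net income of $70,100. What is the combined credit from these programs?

$13,152

Property Tax Rebate: $70,100 is $5,600 into a $8,000 phase-out range, leaving 2,400/8,000 of the credit: $6,340 × 2,400/8,000 = $1,902.
Child Care Credit: $70,100 is at or below the $237,800 threshold, so the full $7,000 applies.
Solar Installation Rebate: $70,100 is below the $167,600 cutoff, so the full $450 applies.
Energy Efficiency Rebate: $70,100 is at or below the $159,700 threshold, so the full $3,800 applies.
Total: $1,902 + $7,000 + $450 + $3,800 = $13,152.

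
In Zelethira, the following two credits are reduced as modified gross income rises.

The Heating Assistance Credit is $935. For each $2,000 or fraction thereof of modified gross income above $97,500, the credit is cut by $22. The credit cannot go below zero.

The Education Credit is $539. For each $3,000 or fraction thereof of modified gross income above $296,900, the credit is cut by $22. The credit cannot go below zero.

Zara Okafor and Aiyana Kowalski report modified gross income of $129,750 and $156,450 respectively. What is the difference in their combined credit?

Zara ($129,750): Heating Assistance Credit: income exceeds $97,500 by $32,250, which is 17 full-or-partial $2,000 increments; reduction = 17 × $22 = $374, leaving $561. Education Credit: $129,750 is at or below the $296,900 threshold, so the full $539 applies. total $561 + $539 = $1,100
Aiyana ($156,450): Heating Assistance Credit: income exceeds $97,500 by $58,950, which is 30 full-or-partial $2,000 increments; reduction = 30 × $22 = $660, leaving $275. Education Credit: $156,450 is at or below the $296,900 threshold, so the full $539 applies. total $275 + $539 = $814
Difference: |$1,100 − $814| = $286.

$286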